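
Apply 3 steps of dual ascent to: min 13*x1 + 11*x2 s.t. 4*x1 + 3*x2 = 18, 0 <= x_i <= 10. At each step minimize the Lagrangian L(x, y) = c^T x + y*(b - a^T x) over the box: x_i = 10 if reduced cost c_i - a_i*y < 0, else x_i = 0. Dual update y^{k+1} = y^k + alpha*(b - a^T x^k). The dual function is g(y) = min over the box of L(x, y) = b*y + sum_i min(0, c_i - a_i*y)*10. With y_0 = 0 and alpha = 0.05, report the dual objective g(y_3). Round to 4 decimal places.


Dual ascent for LP: min 13*x1 + 11*x2, 4*x1 + 3*x2 = 18, 0 <= x_i <= 10
Step 1: y^k = 0.0, reduced costs: (13.0, 11.0)
  x^k = (0.0, 0.0), subgradient = b - a^T x = 18.0
  y^{k+1} = 0.0 + 0.05*18.0 = 0.9
Step 2: y^k = 0.9, reduced costs: (9.4, 8.3)
  x^k = (0.0, 0.0), subgradient = b - a^T x = 18.0
  y^{k+1} = 0.9 + 0.05*18.0 = 1.8
Step 3: y^k = 1.8, reduced costs: (5.8, 5.6)
  x^k = (0.0, 0.0), subgradient = b - a^T x = 18.0
  y^{k+1} = 1.8 + 0.05*18.0 = 2.7
Dual objective at y_3 = 2.7: reduced costs (2.2, 2.9), box minimizer x = (0.0, 0.0)
g(y_3) = b*y + (c1 - a1*y)*x1 + (c2 - a2*y)*x2 = 18*2.7 + 2.2*0.0 + 2.9*0.0 = 48.6 + 0.0 + 0.0 = 48.6


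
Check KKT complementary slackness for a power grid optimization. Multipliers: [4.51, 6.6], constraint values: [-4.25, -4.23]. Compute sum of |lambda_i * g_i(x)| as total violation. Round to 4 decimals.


KKT complementary slackness check:
lambda_1 * g_1 = 4.51 * -4.25 = -19.1675
lambda_2 * g_2 = 6.6 * -4.23 = -27.918
Total violation = 19.1675 + 27.918 = 47.0855


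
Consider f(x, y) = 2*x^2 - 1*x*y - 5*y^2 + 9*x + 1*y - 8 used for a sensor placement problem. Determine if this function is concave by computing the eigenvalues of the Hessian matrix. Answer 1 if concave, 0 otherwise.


The Hessian of f(x,y) = 2*x^2 - 1*x*y - 5*y^2 + 9*x + 1*y - 8 is:
H = [[4, -1], [-1, -10]]
Trace = 4 - 10 = -6
Determinant = 4*-10 - (-1)^2 = -41
Discriminant = (-6)^2 - 4*-41 = 200.0
Eigenvalues: lambda_1 = -10.0711, lambda_2 = 4.0711
The function is not concave.

0


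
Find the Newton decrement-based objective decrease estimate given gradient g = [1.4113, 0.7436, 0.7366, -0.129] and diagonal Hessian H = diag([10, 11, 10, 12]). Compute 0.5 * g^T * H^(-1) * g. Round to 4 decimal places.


Step 1: H is diagonal, so H^(-1) * g = [0.1411, 0.0676, 0.0737, -0.0108].
Step 2: g^T H^(-1) g = sum_i g_i^2 / H_ii
  = (1.4113)^2/10 + (0.7436)^2/11 + (0.7366)^2/10 + (-0.129)^2/12
  = 0.1992 + 0.0503 + 0.0543 + 0.0014 = 0.3051
Step 3: Objective decrease = 0.5 * g^T H^(-1) g = 0.1525


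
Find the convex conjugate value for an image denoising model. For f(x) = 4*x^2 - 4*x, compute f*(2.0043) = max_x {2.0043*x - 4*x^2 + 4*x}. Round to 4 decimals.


f*(y) = sup_x {y*x - a*x^2 - b*x} = sup_x {(y-b)*x - a*x^2}
FOC: (y - b) - 2a*x = 0 => x* = (y - b)/(2a)
x* = (2.0043 + 4)/(2*4) = 0.7505
f*(2.0043) = (y-b)^2/(4a) = (2.0043 + 4)^2/(4*4)
= 36.0516/16 = 2.2532


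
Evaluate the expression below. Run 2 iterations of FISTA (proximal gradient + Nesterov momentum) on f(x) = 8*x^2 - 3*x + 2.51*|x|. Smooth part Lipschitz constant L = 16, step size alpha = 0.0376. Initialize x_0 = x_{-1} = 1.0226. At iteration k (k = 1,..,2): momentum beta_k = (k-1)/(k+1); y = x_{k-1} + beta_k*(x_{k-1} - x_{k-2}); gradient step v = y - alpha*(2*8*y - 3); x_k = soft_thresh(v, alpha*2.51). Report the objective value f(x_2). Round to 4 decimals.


FISTA on f(x) = 8*x^2 - 3*x + 2.51*|x|
L = 16, alpha = 0.0376
Iteration 1: beta = 0.0, y = 1.0226 + 0.0*(1.0226 - 1.0226) = 1.0226
  grad(y) = 13.3616, v = y - alpha*grad = 0.5202
  prox(v) = soft_thresh(0.5202, 0.0944) = 0.4258
Iteration 2: beta = 0.3333, y = 0.4258 + 0.3333*(0.4258 - 1.0226) = 0.2269
  grad(y) = 0.6305, v = y - alpha*grad = 0.2032
  prox(v) = soft_thresh(0.2032, 0.0944) = 0.1088
f(x_2) = 8*0.1088^2 - 3*0.1088 + 2.51*|0.1088| = 0.0414


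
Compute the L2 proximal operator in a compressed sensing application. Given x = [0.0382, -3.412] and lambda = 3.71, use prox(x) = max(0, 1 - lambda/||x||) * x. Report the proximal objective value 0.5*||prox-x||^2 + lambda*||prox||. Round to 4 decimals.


Step 1: Compute ||x||.
||x|| = 3.4122
Step 2: Compute scaling factor.
scale = max(0, 1 - 3.71/3.4122) = 0.0
Step 3: prox(x) = [0.0, -0.0]
||prox(x)|| = 0.0
Step 4: Proximal objective.
0.5*||prox-x||^2 = 5.8216
lambda*||prox|| = 0.0
Total = 5.8216


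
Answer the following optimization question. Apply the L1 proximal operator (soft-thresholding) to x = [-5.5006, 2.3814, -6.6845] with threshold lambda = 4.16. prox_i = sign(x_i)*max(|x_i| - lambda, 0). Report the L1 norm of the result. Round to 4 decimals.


Soft-thresholding with lambda = 4.16:
prox(-5.5006) = sign(-5.5006)*max(|-5.5006| - 4.16, 0) = -1.3406
prox(2.3814) = sign(2.3814)*max(|2.3814| - 4.16, 0) = 0.0
prox(-6.6845) = sign(-6.6845)*max(|-6.6845| - 4.16, 0) = -2.5245
prox(x) = [-1.3406, 0.0, -2.5245]
||prox(x)||_1 = 1.3406 + 0.0 + 2.5245 = 3.8651


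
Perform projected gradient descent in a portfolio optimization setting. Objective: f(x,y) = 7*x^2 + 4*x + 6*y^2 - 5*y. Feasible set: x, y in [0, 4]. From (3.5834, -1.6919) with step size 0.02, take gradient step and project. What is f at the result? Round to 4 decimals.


Step 1: Compute gradient at (3.5834, -1.6919).
grad_x = 2*7*3.5834 + 4 = 54.1676
grad_y = 2*6*-1.6919 - 5 = -25.3028
Step 2: Gradient step.
x_raw = 3.5834 - 0.02*54.1676 = 2.5
y_raw = -1.6919 - 0.02*-25.3028 = -1.1858
Step 3: Project onto [0, 4].
x_proj = clip(2.5) = 2.5
y_proj = clip(-1.1858) = 0.0
Step 4: Evaluate f.
f(2.5, 0.0) = 53.7519


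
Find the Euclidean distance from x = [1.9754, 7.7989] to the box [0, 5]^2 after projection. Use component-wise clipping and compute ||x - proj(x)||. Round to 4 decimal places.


Project each component onto [0, 5].
clip(1.9754) = 1.9754, clip(7.7989) = 5.0
Projection = [1.9754, 5.0]
Squared diffs: [0.0, 7.8338]
Distance = sqrt(7.8338) = 2.7989


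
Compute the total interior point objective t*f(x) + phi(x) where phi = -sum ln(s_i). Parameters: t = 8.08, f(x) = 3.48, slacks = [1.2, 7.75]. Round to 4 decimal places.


Step 1: Compute log-barrier.
ln values: [0.1823, 2.0477]
phi = -(0.1823 + 2.0477) = -2.23
Step 2: Compute augmented objective.
t*f(x) = 8.08*3.48 = 28.1184
Total = 28.1184 - 2.23 = 25.8884


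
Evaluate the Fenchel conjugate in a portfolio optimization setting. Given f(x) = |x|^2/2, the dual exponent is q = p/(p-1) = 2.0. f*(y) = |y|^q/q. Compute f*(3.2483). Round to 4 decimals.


The conjugate exponent q satisfies 1/p + 1/q = 1.
p = 2, so q = 2/(2 - 1) = 2.0
|y|^q = 3.2483^2.0 = 10.5515
f*(3.2483) = 10.5515 / 2.0 = 5.2757


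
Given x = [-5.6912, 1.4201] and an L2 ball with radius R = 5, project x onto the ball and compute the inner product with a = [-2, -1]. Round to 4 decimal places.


Step 1: Compute ||x|| (intermediates to 6 decimals).
||x|| = sqrt((-5.6912)^2 + 1.4201^2) = 5.8657
Step 2: Project.
Since ||x|| > R, scale = R/||x|| = 5/5.8657 = 0.852413, proj(x) = scale * x
proj(x) = [-4.851253, 1.210512]
Step 3: Dot product.
a^T * proj(x) = -2*(-4.851253) - 1*1.210512 = 8.492


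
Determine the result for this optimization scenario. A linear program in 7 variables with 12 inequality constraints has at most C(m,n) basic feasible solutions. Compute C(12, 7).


Each vertex corresponds to some choice of n active constraints out of m, so the number of vertices is at most C(m, n) = m! / (n!(m-n)!).
m = 12, n = 7
Numerator: 12 * 11 * 10 * 9 * 8 * 7 * 6
Denominator: 7! = 5040
C(12, 7) = 792


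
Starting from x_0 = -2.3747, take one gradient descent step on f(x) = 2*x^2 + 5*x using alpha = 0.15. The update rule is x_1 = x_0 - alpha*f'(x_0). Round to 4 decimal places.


We compute the gradient at x_0 and apply the update.
f'(x) = 4*x + 5
f'(-2.3747) = 4*-2.3747 + 5 = -4.4988
x_1 = -2.3747 - 0.15*-4.4988 = -1.6999


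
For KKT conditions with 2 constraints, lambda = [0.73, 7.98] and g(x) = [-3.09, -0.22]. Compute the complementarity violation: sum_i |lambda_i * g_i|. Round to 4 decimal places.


KKT complementary slackness check:
lambda_1 * g_1 = 0.73 * -3.09 = -2.2557
lambda_2 * g_2 = 7.98 * -0.22 = -1.7556
Total violation = 2.2557 + 1.7556 = 4.0113


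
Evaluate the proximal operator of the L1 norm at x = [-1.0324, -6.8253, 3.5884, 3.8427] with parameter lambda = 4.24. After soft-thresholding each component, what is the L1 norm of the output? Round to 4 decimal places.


Soft-thresholding with lambda = 4.24:
prox(-1.0324) = sign(-1.0324)*max(|-1.0324| - 4.24, 0) = 0.0
prox(-6.8253) = sign(-6.8253)*max(|-6.8253| - 4.24, 0) = -2.5853
prox(3.5884) = sign(3.5884)*max(|3.5884| - 4.24, 0) = 0.0
prox(3.8427) = sign(3.8427)*max(|3.8427| - 4.24, 0) = 0.0
prox(x) = [0.0, -2.5853, 0.0, 0.0]
||prox(x)||_1 = 0.0 + 2.5853 + 0.0 + 0.0 = 2.5853


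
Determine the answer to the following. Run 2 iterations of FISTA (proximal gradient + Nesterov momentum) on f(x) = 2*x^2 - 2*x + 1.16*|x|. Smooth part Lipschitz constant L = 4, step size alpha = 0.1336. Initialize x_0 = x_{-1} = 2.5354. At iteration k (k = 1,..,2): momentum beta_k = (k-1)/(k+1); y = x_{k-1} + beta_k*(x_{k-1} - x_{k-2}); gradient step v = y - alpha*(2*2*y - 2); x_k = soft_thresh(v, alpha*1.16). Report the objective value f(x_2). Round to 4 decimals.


FISTA on f(x) = 2*x^2 - 2*x + 1.16*|x|
L = 4, alpha = 0.1336
Iteration 1: beta = 0.0, y = 2.5354 + 0.0*(2.5354 - 2.5354) = 2.5354
  grad(y) = 8.1416, v = y - alpha*grad = 1.4477
  prox(v) = soft_thresh(1.4477, 0.155) = 1.2927
Iteration 2: beta = 0.3333, y = 1.2927 + 0.3333*(1.2927 - 2.5354) = 0.8785
  grad(y) = 1.5139, v = y - alpha*grad = 0.6762
  prox(v) = soft_thresh(0.6762, 0.155) = 0.5212
f(x_2) = 2*0.5212^2 - 2*0.5212 + 1.16*|0.5212| = 0.1055


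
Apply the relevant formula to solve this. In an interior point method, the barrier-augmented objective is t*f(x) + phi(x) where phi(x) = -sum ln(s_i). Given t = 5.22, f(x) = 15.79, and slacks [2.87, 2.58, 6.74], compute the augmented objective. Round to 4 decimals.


Step 1: Compute log-barrier.
ln values: [1.0543, 0.9478, 1.9081]
phi = -(1.0543 + 0.9478 + 1.9081) = -3.9102
Step 2: Compute augmented objective.
t*f(x) = 5.22*15.79 = 82.4238
Total = 82.4238 - 3.9102 = 78.5136


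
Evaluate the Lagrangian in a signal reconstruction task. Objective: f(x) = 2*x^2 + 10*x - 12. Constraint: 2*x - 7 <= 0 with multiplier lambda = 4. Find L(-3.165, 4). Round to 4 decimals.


Step 1: Evaluate f(x).
f(-3.165) = 2*(-3.165)^2 + 10*(-3.165) - 12 = -23.6156
Step 2: Evaluate g(x).
g(-3.165) = 2*-3.165 - 7 = -13.33
Step 3: Compute Lagrangian.
L = -23.6156 + 4*-13.33 = -76.9356


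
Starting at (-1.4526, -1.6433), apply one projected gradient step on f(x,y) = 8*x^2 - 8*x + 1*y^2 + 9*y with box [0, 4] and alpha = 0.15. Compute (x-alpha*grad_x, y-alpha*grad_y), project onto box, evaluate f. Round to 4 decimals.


Step 1: Compute gradient at (-1.4526, -1.6433).
grad_x = 2*8*-1.4526 - 8 = -31.2416
grad_y = 2*1*-1.6433 + 9 = 5.7134
Step 2: Gradient step.
x_raw = -1.4526 - 0.15*-31.2416 = 3.2336
y_raw = -1.6433 - 0.15*5.7134 = -2.5003
Step 3: Project onto [0, 4].
x_proj = clip(3.2336) = 3.2336
y_proj = clip(-2.5003) = 0.0
Step 4: Evaluate f.
f(3.2336, 0.0) = 57.7823


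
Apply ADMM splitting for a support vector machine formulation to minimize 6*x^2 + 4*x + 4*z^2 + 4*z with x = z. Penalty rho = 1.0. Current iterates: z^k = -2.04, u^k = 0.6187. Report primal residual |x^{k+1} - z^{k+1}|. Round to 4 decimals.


ADMM iteration with rho = 1.0, z^k = -2.04, u^k = 0.6187
Step 1: x-update.
Minimize 6*x^2 + 4*x + (1.0/2)*(x + 2.04 + 0.6187)^2
FOC: (2*6 + 1.0)*x = -4 + 1.0*(-2.04 - 0.6187)
x^{k+1} = -0.5122
Step 2: z-update.
Minimize 4*z^2 + 4*z + (1.0/2)*(-0.5122 - z + 0.6187)^2
FOC: (2*4 + 1.0)*z = -4 + 1.0*(-0.5122 + 0.6187)
z^{k+1} = -0.4326
Step 3: u-update.
u^{k+1} = 0.6187 - 0.5122 + 0.4326 = 0.5391
Step 4: Primal residual = |-0.5122 + 0.4326| = 0.0796


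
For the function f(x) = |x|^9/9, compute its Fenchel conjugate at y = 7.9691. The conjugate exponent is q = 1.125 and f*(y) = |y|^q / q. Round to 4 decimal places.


The conjugate exponent q satisfies 1/p + 1/q = 1.
p = 9, so q = 9/(9 - 1) = 1.125
|y|^q = 7.9691^1.125 = 10.3296
f*(7.9691) = 10.3296 / 1.125 = 9.1819


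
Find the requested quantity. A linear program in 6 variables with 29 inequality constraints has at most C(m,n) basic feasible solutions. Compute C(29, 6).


Each vertex corresponds to some choice of n active constraints out of m, so the number of vertices is at most C(m, n) = m! / (n!(m-n)!).
m = 29, n = 6
Numerator: 29 * 28 * 27 * 26 * 25 * 24
Denominator: 6! = 720
C(29, 6) = 475020


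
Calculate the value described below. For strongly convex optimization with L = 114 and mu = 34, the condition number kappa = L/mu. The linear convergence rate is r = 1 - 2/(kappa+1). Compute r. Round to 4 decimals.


Step 1: Compute the condition number.
kappa = L/mu = 114/34 = 3.3529
Step 2: Compute the convergence rate.
r = 1 - 2/(kappa + 1) = 1 - 2*mu/(L + mu) = (L - mu)/(L + mu) = 80/148 = 0.5405


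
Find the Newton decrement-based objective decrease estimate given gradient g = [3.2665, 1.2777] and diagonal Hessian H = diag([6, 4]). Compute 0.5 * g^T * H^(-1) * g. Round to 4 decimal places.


Step 1: H is diagonal, so H^(-1) * g = [0.5444, 0.3194].
Step 2: g^T H^(-1) g = sum_i g_i^2 / H_ii
  = (3.2665)^2/6 + (1.2777)^2/4
  = 1.7783 + 0.4081 = 2.1865
Step 3: Objective decrease = 0.5 * g^T H^(-1) g = 1.0932


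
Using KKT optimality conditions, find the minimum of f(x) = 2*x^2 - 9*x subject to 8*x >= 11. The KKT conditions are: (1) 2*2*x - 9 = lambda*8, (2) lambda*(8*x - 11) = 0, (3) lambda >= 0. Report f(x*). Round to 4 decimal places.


Step 1: Try lambda = 0 (constraint inactive).
Stationarity: 2*2*x - 9 = 0
x* = 9/(2*2) = 2.25
Check constraint: 8*2.25 = 18.0 >= 11 -- satisfied.
Step 2: Compute optimal value.
f(x*) = 2*2.25^2 - 9*2.25 = -10.125


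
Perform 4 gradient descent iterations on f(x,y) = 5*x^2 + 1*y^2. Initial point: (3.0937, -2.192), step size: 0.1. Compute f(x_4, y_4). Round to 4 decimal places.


Gradient descent on f(x,y) = 5*x^2 + 1*y^2.
Starting point: (3.0937, -2.192), alpha = 0.1
Step 1: grad_x = 2*5*3.0937 = 30.937, grad_y = 2*1*-2.192 = -4.384
  x_1 = 3.0937 - 0.1*30.937 = 0.0
  y_1 = -2.192 - 0.1*-4.384 = -1.7536
Step 2: grad_x = 2*5*0.0 = 0.0, grad_y = 2*1*-1.7536 = -3.5072
  x_2 = 0.0 - 0.1*0.0 = 0.0
  y_2 = -1.7536 - 0.1*-3.5072 = -1.4029
Step 3: grad_x = 2*5*0.0 = 0.0, grad_y = 2*1*-1.4029 = -2.8058
  x_3 = 0.0 - 0.1*0.0 = 0.0
  y_3 = -1.4029 - 0.1*-2.8058 = -1.1223
Step 4: grad_x = 2*5*0.0 = 0.0, grad_y = 2*1*-1.1223 = -2.2446
  x_4 = 0.0 - 0.1*0.0 = 0.0
  y_4 = -1.1223 - 0.1*-2.2446 = -0.8978
f(0.0, -0.8978) = 5*0.0^2 + 1*(-0.8978)^2 = 0.8061


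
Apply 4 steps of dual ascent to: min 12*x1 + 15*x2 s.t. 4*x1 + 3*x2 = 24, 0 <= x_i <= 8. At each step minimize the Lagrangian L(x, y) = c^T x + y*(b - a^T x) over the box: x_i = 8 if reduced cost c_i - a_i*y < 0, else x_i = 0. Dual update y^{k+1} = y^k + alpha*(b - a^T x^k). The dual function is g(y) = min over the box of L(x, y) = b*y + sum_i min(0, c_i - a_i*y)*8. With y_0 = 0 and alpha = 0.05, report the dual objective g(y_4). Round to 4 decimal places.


Dual ascent for LP: min 12*x1 + 15*x2, 4*x1 + 3*x2 = 24, 0 <= x_i <= 8
Step 1: y^k = 0.0, reduced costs: (12.0, 15.0)
  x^k = (0.0, 0.0), subgradient = b - a^T x = 24.0
  y^{k+1} = 0.0 + 0.05*24.0 = 1.2
Step 2: y^k = 1.2, reduced costs: (7.2, 11.4)
  x^k = (0.0, 0.0), subgradient = b - a^T x = 24.0
  y^{k+1} = 1.2 + 0.05*24.0 = 2.4
Step 3: y^k = 2.4, reduced costs: (2.4, 7.8)
  x^k = (0.0, 0.0), subgradient = b - a^T x = 24.0
  y^{k+1} = 2.4 + 0.05*24.0 = 3.6
Step 4: y^k = 3.6, reduced costs: (-2.4, 4.2)
  x^k = (8.0, 0.0), subgradient = b - a^T x = -8.0
  y^{k+1} = 3.6 + 0.05*-8.0 = 3.2
Dual objective at y_4 = 3.2: reduced costs (-0.8, 5.4), box minimizer x = (8.0, 0.0)
g(y_4) = b*y + (c1 - a1*y)*x1 + (c2 - a2*y)*x2 = 24*3.2 + (-0.8)*8.0 + 5.4*0.0 = 76.8 - 6.4 + 0.0 = 70.4


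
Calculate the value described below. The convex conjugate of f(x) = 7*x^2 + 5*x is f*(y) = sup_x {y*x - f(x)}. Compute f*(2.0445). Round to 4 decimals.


f*(y) = sup_x {y*x - a*x^2 - b*x} = sup_x {(y-b)*x - a*x^2}
FOC: (y - b) - 2a*x = 0 => x* = (y - b)/(2a)
x* = (2.0445 - 5)/(2*7) = -0.2111
f*(2.0445) = (y-b)^2/(4a) = (2.0445 - 5)^2/(4*7)
= 8.735/28 = 0.312


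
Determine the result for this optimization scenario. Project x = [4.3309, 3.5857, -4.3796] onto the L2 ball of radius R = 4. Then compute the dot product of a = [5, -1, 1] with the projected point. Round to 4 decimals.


Step 1: Compute ||x|| (intermediates to 6 decimals).
||x|| = sqrt(4.3309^2 + 3.5857^2 + (-4.3796)^2) = 7.12705
Step 2: Project.
Since ||x|| > R, scale = R/||x|| = 4/7.12705 = 0.561242, proj(x) = scale * x
proj(x) = [2.430683, 2.012445, -2.458015]
Step 3: Dot product.
a^T * proj(x) = 5*2.430683 - 1*2.012445 + 1*(-2.458015) = 7.683


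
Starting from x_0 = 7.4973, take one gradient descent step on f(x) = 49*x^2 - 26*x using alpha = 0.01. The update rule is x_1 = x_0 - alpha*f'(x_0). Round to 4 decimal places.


We compute the gradient at x_0 and apply the update.
f'(x) = 98*x - 26
f'(7.4973) = 98*7.4973 - 26 = 708.7354
x_1 = 7.4973 - 0.01*708.7354 = 0.4099


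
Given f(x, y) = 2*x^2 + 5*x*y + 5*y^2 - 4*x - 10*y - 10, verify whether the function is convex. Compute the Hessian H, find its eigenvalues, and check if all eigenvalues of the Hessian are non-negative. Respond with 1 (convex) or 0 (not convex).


The Hessian of f(x,y) = 2*x^2 + 5*x*y + 5*y^2 - 4*x - 10*y - 10 is:
H = [[4, 5], [5, 10]]
Trace = 4 + 10 = 14
Determinant = 4*10 - (5)^2 = 15
Discriminant = (14)^2 - 4*15 = 136.0
Eigenvalues: lambda_1 = 1.169, lambda_2 = 12.831
The function is convex.

1


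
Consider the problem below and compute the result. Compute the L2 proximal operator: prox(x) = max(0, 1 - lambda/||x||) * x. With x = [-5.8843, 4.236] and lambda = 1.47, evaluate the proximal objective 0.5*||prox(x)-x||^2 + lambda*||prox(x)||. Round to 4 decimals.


Step 1: Compute ||x||.
||x|| = 7.2504
Step 2: Compute scaling factor.
scale = max(0, 1 - 1.47/7.2504) = 0.7973
Step 3: prox(x) = [-4.6913, 3.3772]
||prox(x)|| = 5.7804
Step 4: Proximal objective.
0.5*||prox-x||^2 = 1.0805
lambda*||prox|| = 8.4972
Total = 9.5777


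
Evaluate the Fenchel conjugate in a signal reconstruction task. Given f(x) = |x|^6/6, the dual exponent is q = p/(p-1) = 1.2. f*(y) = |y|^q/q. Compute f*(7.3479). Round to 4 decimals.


The conjugate exponent q satisfies 1/p + 1/q = 1.
p = 6, so q = 6/(6 - 1) = 1.2
|y|^q = 7.3479^1.2 = 10.9495
f*(7.3479) = 10.9495 / 1.2 = 9.1246


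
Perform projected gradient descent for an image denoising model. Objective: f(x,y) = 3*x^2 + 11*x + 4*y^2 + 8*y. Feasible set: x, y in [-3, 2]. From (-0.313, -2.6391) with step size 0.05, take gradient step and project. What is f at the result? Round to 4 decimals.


Step 1: Compute gradient at (-0.313, -2.6391).
grad_x = 2*3*-0.313 + 11 = 9.122
grad_y = 2*4*-2.6391 + 8 = -13.1128
Step 2: Gradient step.
x_raw = -0.313 - 0.05*9.122 = -0.7691
y_raw = -2.6391 - 0.05*-13.1128 = -1.9835
Step 3: Project onto [-3, 2].
x_proj = clip(-0.7691) = -0.7691
y_proj = clip(-1.9835) = -1.9835
Step 4: Evaluate f.
f(-0.7691, -1.9835) = -6.8168


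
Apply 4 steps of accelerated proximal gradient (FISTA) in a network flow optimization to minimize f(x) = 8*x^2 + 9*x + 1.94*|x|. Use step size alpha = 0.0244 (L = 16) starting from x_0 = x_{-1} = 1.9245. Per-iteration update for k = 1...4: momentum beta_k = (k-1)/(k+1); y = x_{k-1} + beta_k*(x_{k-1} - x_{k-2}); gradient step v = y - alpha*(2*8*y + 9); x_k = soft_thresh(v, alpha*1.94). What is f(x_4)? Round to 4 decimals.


FISTA on f(x) = 8*x^2 + 9*x + 1.94*|x|
L = 16, alpha = 0.0244
Iteration 1: beta = 0.0, y = 1.9245 + 0.0*(1.9245 - 1.9245) = 1.9245
  grad(y) = 39.792, v = y - alpha*grad = 0.9536
  prox(v) = soft_thresh(0.9536, 0.0473) = 0.9062
Iteration 2: beta = 0.3333, y = 0.9062 + 0.3333*(0.9062 - 1.9245) = 0.5668
  grad(y) = 18.0691, v = y - alpha*grad = 0.1259
  prox(v) = soft_thresh(0.1259, 0.0473) = 0.0786
Iteration 3: beta = 0.5, y = 0.0786 + 0.5*(0.0786 - 0.9062) = -0.3352
  grad(y) = 3.6364, v = y - alpha*grad = -0.424
  prox(v) = soft_thresh(-0.424, 0.0473) = -0.3766
Iteration 4: beta = 0.6, y = -0.3766 + 0.6*(-0.3766 - 0.0786) = -0.6497
  grad(y) = -1.3959, v = y - alpha*grad = -0.6157
  prox(v) = soft_thresh(-0.6157, 0.0473) = -0.5683
f(x_4) = 8*(-0.5683)^2 + 9*(-0.5683) + 1.94*|-0.5683| = -1.4284


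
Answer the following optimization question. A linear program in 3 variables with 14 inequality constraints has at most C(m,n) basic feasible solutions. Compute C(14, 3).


Each vertex corresponds to some choice of n active constraints out of m, so the number of vertices is at most C(m, n) = m! / (n!(m-n)!).
m = 14, n = 3
Numerator: 14 * 13 * 12
Denominator: 3! = 6
C(14, 3) = 364


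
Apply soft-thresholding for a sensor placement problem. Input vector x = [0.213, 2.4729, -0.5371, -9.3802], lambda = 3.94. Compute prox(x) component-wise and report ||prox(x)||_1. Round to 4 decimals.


Soft-thresholding with lambda = 3.94:
prox(0.213) = sign(0.213)*max(|0.213| - 3.94, 0) = 0.0
prox(2.4729) = sign(2.4729)*max(|2.4729| - 3.94, 0) = 0.0
prox(-0.5371) = sign(-0.5371)*max(|-0.5371| - 3.94, 0) = 0.0
prox(-9.3802) = sign(-9.3802)*max(|-9.3802| - 3.94, 0) = -5.4402
prox(x) = [0.0, 0.0, 0.0, -5.4402]
||prox(x)||_1 = 0.0 + 0.0 + 0.0 + 5.4402 = 5.4402


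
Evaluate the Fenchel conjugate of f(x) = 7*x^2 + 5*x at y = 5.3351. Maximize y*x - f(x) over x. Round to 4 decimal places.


f*(y) = sup_x {y*x - a*x^2 - b*x} = sup_x {(y-b)*x - a*x^2}
FOC: (y - b) - 2a*x = 0 => x* = (y - b)/(2a)
x* = (5.3351 - 5)/(2*7) = 0.0239
f*(5.3351) = (y-b)^2/(4a) = (5.3351 - 5)^2/(4*7)
= 0.1123/28 = 0.004


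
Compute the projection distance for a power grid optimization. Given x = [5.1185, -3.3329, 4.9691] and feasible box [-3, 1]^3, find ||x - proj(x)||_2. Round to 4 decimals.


Project each component onto [-3, 1].
clip(5.1185) = 1.0, clip(-3.3329) = -3.0, clip(4.9691) = 1.0
Projection = [1.0, -3.0, 1.0]
Squared diffs: [16.962, 0.1108, 15.7538]
Distance = sqrt(32.8266) = 5.7295


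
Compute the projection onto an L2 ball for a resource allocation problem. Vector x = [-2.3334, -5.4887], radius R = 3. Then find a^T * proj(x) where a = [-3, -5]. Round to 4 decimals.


Step 1: Compute ||x|| (intermediates to 6 decimals).
||x|| = sqrt((-2.3334)^2 + (-5.4887)^2) = 5.964108
Step 2: Project.
Since ||x|| > R, scale = R/||x|| = 3/5.964108 = 0.503009, proj(x) = scale * x
proj(x) = [-1.173721, -2.760865]
Step 3: Dot product.
a^T * proj(x) = -3*(-1.173721) - 5*(-2.760865) = 17.3255


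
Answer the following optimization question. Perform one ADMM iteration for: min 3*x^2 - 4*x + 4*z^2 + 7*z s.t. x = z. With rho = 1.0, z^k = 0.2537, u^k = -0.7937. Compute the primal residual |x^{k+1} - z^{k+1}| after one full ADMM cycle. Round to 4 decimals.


ADMM iteration with rho = 1.0, z^k = 0.2537, u^k = -0.7937
Step 1: x-update.
Minimize 3*x^2 - 4*x + (1.0/2)*(x - 0.2537 - 0.7937)^2
FOC: (2*3 + 1.0)*x = 4 + 1.0*(0.2537 + 0.7937)
x^{k+1} = 0.7211
Step 2: z-update.
Minimize 4*z^2 + 7*z + (1.0/2)*(0.7211 - z - 0.7937)^2
FOC: (2*4 + 1.0)*z = -7 + 1.0*(0.7211 - 0.7937)
z^{k+1} = -0.7858
Step 3: u-update.
u^{k+1} = -0.7937 + 0.7211 + 0.7858 = 0.7132
Step 4: Primal residual = |0.7211 + 0.7858| = 1.5069


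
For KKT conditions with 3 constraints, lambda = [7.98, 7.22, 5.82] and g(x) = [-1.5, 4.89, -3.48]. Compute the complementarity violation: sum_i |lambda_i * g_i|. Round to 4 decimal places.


KKT complementary slackness check:
lambda_1 * g_1 = 7.98 * -1.5 = -11.97
lambda_2 * g_2 = 7.22 * 4.89 = 35.3058
lambda_3 * g_3 = 5.82 * -3.48 = -20.2536
Total violation = 11.97 + 35.3058 + 20.2536 = 67.5294


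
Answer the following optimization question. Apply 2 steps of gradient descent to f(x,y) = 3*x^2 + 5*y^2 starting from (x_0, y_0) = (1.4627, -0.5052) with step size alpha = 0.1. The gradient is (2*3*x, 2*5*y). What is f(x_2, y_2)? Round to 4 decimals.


Gradient descent on f(x,y) = 3*x^2 + 5*y^2.
Starting point: (1.4627, -0.5052), alpha = 0.1
Step 1: grad_x = 2*3*1.4627 = 8.7762, grad_y = 2*5*-0.5052 = -5.052
  x_1 = 1.4627 - 0.1*8.7762 = 0.5851
  y_1 = -0.5052 - 0.1*-5.052 = 0.0
Step 2: grad_x = 2*3*0.5851 = 3.5105, grad_y = 2*5*0.0 = 0.0
  x_2 = 0.5851 - 0.1*3.5105 = 0.234
  y_2 = 0.0 - 0.1*0.0 = 0.0
f(0.234, 0.0) = 3*0.234^2 + 5*0.0^2 = 0.1643


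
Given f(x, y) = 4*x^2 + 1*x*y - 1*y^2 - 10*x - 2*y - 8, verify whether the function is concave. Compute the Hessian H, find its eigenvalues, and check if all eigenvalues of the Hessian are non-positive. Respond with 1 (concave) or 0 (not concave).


The Hessian of f(x,y) = 4*x^2 + 1*x*y - 1*y^2 - 10*x - 2*y - 8 is:
H = [[8, 1], [1, -2]]
Trace = 8 - 2 = 6
Determinant = 8*-2 - (1)^2 = -17
Discriminant = (6)^2 - 4*-17 = 104.0
Eigenvalues: lambda_1 = -2.099, lambda_2 = 8.099
The function is not concave.

0


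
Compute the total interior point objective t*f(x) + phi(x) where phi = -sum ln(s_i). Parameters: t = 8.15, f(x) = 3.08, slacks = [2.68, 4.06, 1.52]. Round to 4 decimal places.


Step 1: Compute log-barrier.
ln values: [0.9858, 1.4012, 0.4187]
phi = -(0.9858 + 1.4012 + 0.4187) = -2.8057
Step 2: Compute augmented objective.
t*f(x) = 8.15*3.08 = 25.102
Total = 25.102 - 2.8057 = 22.2963


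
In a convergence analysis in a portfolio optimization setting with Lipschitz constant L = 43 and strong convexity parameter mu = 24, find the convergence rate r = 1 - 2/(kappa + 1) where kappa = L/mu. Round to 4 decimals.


Step 1: Compute the condition number.
kappa = L/mu = 43/24 = 1.7917
Step 2: Compute the convergence rate.
r = 1 - 2/(kappa + 1) = 1 - 2*mu/(L + mu) = (L - mu)/(L + mu) = 19/67 = 0.2836


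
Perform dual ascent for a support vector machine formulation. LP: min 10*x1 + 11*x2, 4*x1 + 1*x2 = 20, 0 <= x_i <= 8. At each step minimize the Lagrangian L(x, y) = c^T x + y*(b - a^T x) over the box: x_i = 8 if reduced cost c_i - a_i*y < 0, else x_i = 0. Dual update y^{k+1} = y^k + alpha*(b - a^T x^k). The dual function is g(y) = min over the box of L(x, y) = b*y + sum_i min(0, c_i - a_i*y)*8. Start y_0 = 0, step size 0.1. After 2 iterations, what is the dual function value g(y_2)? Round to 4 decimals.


Dual ascent for LP: min 10*x1 + 11*x2, 4*x1 + 1*x2 = 20, 0 <= x_i <= 8
Step 1: y^k = 0.0, reduced costs: (10.0, 11.0)
  x^k = (0.0, 0.0), subgradient = b - a^T x = 20.0
  y^{k+1} = 0.0 + 0.1*20.0 = 2.0
Step 2: y^k = 2.0, reduced costs: (2.0, 9.0)
  x^k = (0.0, 0.0), subgradient = b - a^T x = 20.0
  y^{k+1} = 2.0 + 0.1*20.0 = 4.0
Dual objective at y_2 = 4.0: reduced costs (-6.0, 7.0), box minimizer x = (8.0, 0.0)
g(y_2) = b*y + (c1 - a1*y)*x1 + (c2 - a2*y)*x2 = 20*4.0 + (-6.0)*8.0 + 7.0*0.0 = 80.0 - 48.0 + 0.0 = 32.0


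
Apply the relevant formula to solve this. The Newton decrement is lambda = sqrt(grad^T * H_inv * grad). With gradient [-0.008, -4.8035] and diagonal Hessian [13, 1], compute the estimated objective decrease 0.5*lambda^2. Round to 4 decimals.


Step 1: H is diagonal, so H^(-1) * g = [-0.0006, -4.8035].
Step 2: g^T H^(-1) g = sum_i g_i^2 / H_ii
  = (-0.008)^2/13 + (-4.8035)^2/1
  = 0.0 + 23.0736 = 23.0736
Step 3: Objective decrease = 0.5 * g^T H^(-1) g = 11.5368


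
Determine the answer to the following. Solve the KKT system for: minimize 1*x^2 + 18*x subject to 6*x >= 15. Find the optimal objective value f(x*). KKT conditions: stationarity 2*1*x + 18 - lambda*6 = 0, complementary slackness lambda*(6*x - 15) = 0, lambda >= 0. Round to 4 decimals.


Step 1: Try lambda = 0 (constraint inactive).
x_unc = -18/(2*1) = -9.0
Check: 6*-9.0 = -54.0 < 15 -- violated!
Step 2: Constraint must be active: 6*x = 15
x* = 15/6 = 2.5
lambda = (2*1*2.5 + 18)/6 = 3.8333
Step 3: Compute optimal value.
f(x*) = 1*2.5^2 + 18*2.5 = 51.25


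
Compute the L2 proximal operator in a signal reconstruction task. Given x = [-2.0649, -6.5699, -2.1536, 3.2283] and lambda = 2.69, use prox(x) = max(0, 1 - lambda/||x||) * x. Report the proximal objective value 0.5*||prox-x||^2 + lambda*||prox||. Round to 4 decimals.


Step 1: Compute ||x||.
||x|| = 7.9049
Step 2: Compute scaling factor.
scale = max(0, 1 - 2.69/7.9049) = 0.6597
Step 3: prox(x) = [-1.3622, -4.3342, -1.4207, 2.1297]
||prox(x)|| = 5.2149
Step 4: Proximal objective.
0.5*||prox-x||^2 = 3.6181
lambda*||prox|| = 14.0281
Total = 17.6461


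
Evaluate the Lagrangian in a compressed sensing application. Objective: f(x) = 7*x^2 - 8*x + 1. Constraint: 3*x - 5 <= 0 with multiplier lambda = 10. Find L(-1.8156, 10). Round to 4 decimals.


Step 1: Evaluate f(x).
f(-1.8156) = 7*(-1.8156)^2 - 8*(-1.8156) + 1 = 38.5996
Step 2: Evaluate g(x).
g(-1.8156) = 3*-1.8156 - 5 = -10.4468
Step 3: Compute Lagrangian.
L = 38.5996 + 10*-10.4468 = -65.8684


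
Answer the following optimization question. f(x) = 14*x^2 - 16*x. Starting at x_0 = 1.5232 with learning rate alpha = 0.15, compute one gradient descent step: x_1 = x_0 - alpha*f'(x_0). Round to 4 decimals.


We compute the gradient at x_0 and apply the update.
f'(x) = 28*x - 16
f'(1.5232) = 28*1.5232 - 16 = 26.6496
x_1 = 1.5232 - 0.15*26.6496 = -2.4742


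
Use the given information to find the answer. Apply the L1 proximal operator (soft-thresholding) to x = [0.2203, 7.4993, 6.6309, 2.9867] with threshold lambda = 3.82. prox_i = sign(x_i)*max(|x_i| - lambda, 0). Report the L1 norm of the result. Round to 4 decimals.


Soft-thresholding with lambda = 3.82:
prox(0.2203) = sign(0.2203)*max(|0.2203| - 3.82, 0) = 0.0
prox(7.4993) = sign(7.4993)*max(|7.4993| - 3.82, 0) = 3.6793
prox(6.6309) = sign(6.6309)*max(|6.6309| - 3.82, 0) = 2.8109
prox(2.9867) = sign(2.9867)*max(|2.9867| - 3.82, 0) = 0.0
prox(x) = [0.0, 3.6793, 2.8109, 0.0]
||prox(x)||_1 = 0.0 + 3.6793 + 2.8109 + 0.0 = 6.4902


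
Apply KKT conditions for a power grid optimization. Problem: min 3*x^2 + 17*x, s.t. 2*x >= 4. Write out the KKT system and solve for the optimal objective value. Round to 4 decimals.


Step 1: Try lambda = 0 (constraint inactive).
x_unc = -17/(2*3) = -2.8333
Check: 2*-2.8333 = -5.6666 < 4 -- violated!
Step 2: Constraint must be active: 2*x = 4
x* = 4/2 = 2.0
lambda = (2*3*2.0 + 17)/2 = 14.5
Step 3: Compute optimal value.
f(x*) = 3*2.0^2 + 17*2.0 = 46.0


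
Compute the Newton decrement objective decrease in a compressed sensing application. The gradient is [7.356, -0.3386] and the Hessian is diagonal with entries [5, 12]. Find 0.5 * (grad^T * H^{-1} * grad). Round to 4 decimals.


Step 1: H is diagonal, so H^(-1) * g = [1.4712, -0.0282].
Step 2: g^T H^(-1) g = sum_i g_i^2 / H_ii
  = (7.356)^2/5 + (-0.3386)^2/12
  = 10.8221 + 0.0096 = 10.8317
Step 3: Objective decrease = 0.5 * g^T H^(-1) g = 5.4159


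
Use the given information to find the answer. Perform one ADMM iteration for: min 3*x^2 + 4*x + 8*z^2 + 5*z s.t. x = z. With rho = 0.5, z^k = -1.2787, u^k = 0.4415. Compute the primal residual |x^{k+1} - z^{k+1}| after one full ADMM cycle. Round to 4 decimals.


ADMM iteration with rho = 0.5, z^k = -1.2787, u^k = 0.4415
Step 1: x-update.
Minimize 3*x^2 + 4*x + (0.5/2)*(x + 1.2787 + 0.4415)^2
FOC: (2*3 + 0.5)*x = -4 + 0.5*(-1.2787 - 0.4415)
x^{k+1} = -0.7477
Step 2: z-update.
Minimize 8*z^2 + 5*z + (0.5/2)*(-0.7477 - z + 0.4415)^2
FOC: (2*8 + 0.5)*z = -5 + 0.5*(-0.7477 + 0.4415)
z^{k+1} = -0.3123
Step 3: u-update.
u^{k+1} = 0.4415 - 0.7477 + 0.3123 = 0.0061
Step 4: Primal residual = |-0.7477 + 0.3123| = 0.4354


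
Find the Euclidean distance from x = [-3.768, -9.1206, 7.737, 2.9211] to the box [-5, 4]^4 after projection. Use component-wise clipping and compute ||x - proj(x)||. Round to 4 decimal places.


Project each component onto [-5, 4].
clip(-3.768) = -3.768, clip(-9.1206) = -5.0, clip(7.737) = 4.0, clip(2.9211) = 2.9211
Projection = [-3.768, -5.0, 4.0, 2.9211]
Squared diffs: [0.0, 16.9793, 13.9652, 0.0]
Distance = sqrt(30.9445) = 5.5628


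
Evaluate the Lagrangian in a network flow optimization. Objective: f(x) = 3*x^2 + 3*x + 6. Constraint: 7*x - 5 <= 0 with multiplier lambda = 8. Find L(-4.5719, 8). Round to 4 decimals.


Step 1: Evaluate f(x).
f(-4.5719) = 3*(-4.5719)^2 + 3*(-4.5719) + 6 = 54.9911
Step 2: Evaluate g(x).
g(-4.5719) = 7*-4.5719 - 5 = -37.0033
Step 3: Compute Lagrangian.
L = 54.9911 + 8*-37.0033 = -241.0353


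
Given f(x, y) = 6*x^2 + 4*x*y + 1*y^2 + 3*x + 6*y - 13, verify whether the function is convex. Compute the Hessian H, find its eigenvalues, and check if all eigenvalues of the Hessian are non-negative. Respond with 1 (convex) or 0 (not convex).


The Hessian of f(x,y) = 6*x^2 + 4*x*y + 1*y^2 + 3*x + 6*y - 13 is:
H = [[12, 4], [4, 2]]
Trace = 12 + 2 = 14
Determinant = 12*2 - (4)^2 = 8
Discriminant = (14)^2 - 4*8 = 164.0
Eigenvalues: lambda_1 = 0.5969, lambda_2 = 13.4031
The function is convex.

1


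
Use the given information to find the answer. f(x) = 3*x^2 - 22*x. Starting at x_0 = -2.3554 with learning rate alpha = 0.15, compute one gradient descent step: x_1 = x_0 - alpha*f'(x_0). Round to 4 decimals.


We compute the gradient at x_0 and apply the update.
f'(x) = 6*x - 22
f'(-2.3554) = 6*-2.3554 - 22 = -36.1324
x_1 = -2.3554 - 0.15*-36.1324 = 3.0645


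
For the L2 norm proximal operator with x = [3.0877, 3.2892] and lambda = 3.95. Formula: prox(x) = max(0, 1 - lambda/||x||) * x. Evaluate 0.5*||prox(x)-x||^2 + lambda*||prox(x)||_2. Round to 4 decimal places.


Step 1: Compute ||x||.
||x|| = 4.5114
Step 2: Compute scaling factor.
scale = max(0, 1 - 3.95/4.5114) = 0.1244
Step 3: prox(x) = [0.3842, 0.4093]
||prox(x)|| = 0.5614
Step 4: Proximal objective.
0.5*||prox-x||^2 = 7.8013
lambda*||prox|| = 2.2175
Total = 10.0188


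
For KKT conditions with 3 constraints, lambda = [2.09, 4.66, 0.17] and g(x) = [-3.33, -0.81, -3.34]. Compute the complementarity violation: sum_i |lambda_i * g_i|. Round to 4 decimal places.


KKT complementary slackness check:
lambda_1 * g_1 = 2.09 * -3.33 = -6.9597
lambda_2 * g_2 = 4.66 * -0.81 = -3.7746
lambda_3 * g_3 = 0.17 * -3.34 = -0.5678
Total violation = 6.9597 + 3.7746 + 0.5678 = 11.3021


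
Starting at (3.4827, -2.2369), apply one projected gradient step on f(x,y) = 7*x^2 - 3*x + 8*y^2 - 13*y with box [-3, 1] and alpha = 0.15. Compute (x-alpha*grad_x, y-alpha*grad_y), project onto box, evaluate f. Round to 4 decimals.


Step 1: Compute gradient at (3.4827, -2.2369).
grad_x = 2*7*3.4827 - 3 = 45.7578
grad_y = 2*8*-2.2369 - 13 = -48.7904
Step 2: Gradient step.
x_raw = 3.4827 - 0.15*45.7578 = -3.381
y_raw = -2.2369 - 0.15*-48.7904 = 5.0817
Step 3: Project onto [-3, 1].
x_proj = clip(-3.381) = -3.0
y_proj = clip(5.0817) = 1.0
Step 4: Evaluate f.
f(-3.0, 1.0) = 67.0


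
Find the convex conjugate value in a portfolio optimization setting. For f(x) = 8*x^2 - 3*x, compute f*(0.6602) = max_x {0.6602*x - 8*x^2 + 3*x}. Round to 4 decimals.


f*(y) = sup_x {y*x - a*x^2 - b*x} = sup_x {(y-b)*x - a*x^2}
FOC: (y - b) - 2a*x = 0 => x* = (y - b)/(2a)
x* = (0.6602 + 3)/(2*8) = 0.2288
f*(0.6602) = (y-b)^2/(4a) = (0.6602 + 3)^2/(4*8)
= 13.3971/32 = 0.4187


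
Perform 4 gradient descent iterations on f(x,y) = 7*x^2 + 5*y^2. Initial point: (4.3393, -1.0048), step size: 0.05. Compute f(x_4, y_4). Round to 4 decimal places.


Gradient descent on f(x,y) = 7*x^2 + 5*y^2.
Starting point: (4.3393, -1.0048), alpha = 0.05
Step 1: grad_x = 2*7*4.3393 = 60.7502, grad_y = 2*5*-1.0048 = -10.048
  x_1 = 4.3393 - 0.05*60.7502 = 1.3018
  y_1 = -1.0048 - 0.05*-10.048 = -0.5024
Step 2: grad_x = 2*7*1.3018 = 18.2251, grad_y = 2*5*-0.5024 = -5.024
  x_2 = 1.3018 - 0.05*18.2251 = 0.3905
  y_2 = -0.5024 - 0.05*-5.024 = -0.2512
Step 3: grad_x = 2*7*0.3905 = 5.4675, grad_y = 2*5*-0.2512 = -2.512
  x_3 = 0.3905 - 0.05*5.4675 = 0.1172
  y_3 = -0.2512 - 0.05*-2.512 = -0.1256
Step 4: grad_x = 2*7*0.1172 = 1.6403, grad_y = 2*5*-0.1256 = -1.256
  x_4 = 0.1172 - 0.05*1.6403 = 0.0351
  y_4 = -0.1256 - 0.05*-1.256 = -0.0628
f(0.0351, -0.0628) = 7*0.0351^2 + 5*(-0.0628)^2 = 0.0284


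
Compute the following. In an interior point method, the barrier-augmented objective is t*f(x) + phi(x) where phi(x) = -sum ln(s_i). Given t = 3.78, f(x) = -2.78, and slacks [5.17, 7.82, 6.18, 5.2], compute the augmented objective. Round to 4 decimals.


Step 1: Compute log-barrier.
ln values: [1.6429, 2.0567, 1.8213, 1.6487]
phi = -(1.6429 + 2.0567 + 1.8213 + 1.6487) = -7.1695
Step 2: Compute augmented objective.
t*f(x) = 3.78*-2.78 = -10.5084
Total = -10.5084 - 7.1695 = -17.6779


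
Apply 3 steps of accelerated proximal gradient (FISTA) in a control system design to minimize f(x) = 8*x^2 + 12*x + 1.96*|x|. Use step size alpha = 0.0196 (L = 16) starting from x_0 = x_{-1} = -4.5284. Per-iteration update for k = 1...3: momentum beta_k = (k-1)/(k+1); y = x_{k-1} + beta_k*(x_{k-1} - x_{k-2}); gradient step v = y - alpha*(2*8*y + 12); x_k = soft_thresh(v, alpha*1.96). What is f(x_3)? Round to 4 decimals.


FISTA on f(x) = 8*x^2 + 12*x + 1.96*|x|
L = 16, alpha = 0.0196
Iteration 1: beta = 0.0, y = -4.5284 + 0.0*(-4.5284 + 4.5284) = -4.5284
  grad(y) = -60.4544, v = y - alpha*grad = -3.3435
  prox(v) = soft_thresh(-3.3435, 0.0384) = -3.3051
Iteration 2: beta = 0.3333, y = -3.3051 + 0.3333*(-3.3051 + 4.5284) = -2.8973
  grad(y) = -34.3569, v = y - alpha*grad = -2.2239
  prox(v) = soft_thresh(-2.2239, 0.0384) = -2.1855
Iteration 3: beta = 0.5, y = -2.1855 + 0.5*(-2.1855 + 3.3051) = -1.6257
  grad(y) = -14.0112, v = y - alpha*grad = -1.3511
  prox(v) = soft_thresh(-1.3511, 0.0384) = -1.3127
f(x_3) = 8*(-1.3127)^2 + 12*(-1.3127) + 1.96*|-1.3127| = 0.6056


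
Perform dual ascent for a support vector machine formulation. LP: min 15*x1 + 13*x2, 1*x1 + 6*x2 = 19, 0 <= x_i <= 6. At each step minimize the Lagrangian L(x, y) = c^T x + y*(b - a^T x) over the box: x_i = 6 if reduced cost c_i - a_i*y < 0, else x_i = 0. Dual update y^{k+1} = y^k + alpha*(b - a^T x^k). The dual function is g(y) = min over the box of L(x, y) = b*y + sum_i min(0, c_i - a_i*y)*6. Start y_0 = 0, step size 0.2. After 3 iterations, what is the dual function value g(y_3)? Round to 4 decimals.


Dual ascent for LP: min 15*x1 + 13*x2, 1*x1 + 6*x2 = 19, 0 <= x_i <= 6
Step 1: y^k = 0.0, reduced costs: (15.0, 13.0)
  x^k = (0.0, 0.0), subgradient = b - a^T x = 19.0
  y^{k+1} = 0.0 + 0.2*19.0 = 3.8
Step 2: y^k = 3.8, reduced costs: (11.2, -9.8)
  x^k = (0.0, 6.0), subgradient = b - a^T x = -17.0
  y^{k+1} = 3.8 + 0.2*-17.0 = 0.4
Step 3: y^k = 0.4, reduced costs: (14.6, 10.6)
  x^k = (0.0, 0.0), subgradient = b - a^T x = 19.0
  y^{k+1} = 0.4 + 0.2*19.0 = 4.2
Dual objective at y_3 = 4.2: reduced costs (10.8, -12.2), box minimizer x = (0.0, 6.0)
g(y_3) = b*y + (c1 - a1*y)*x1 + (c2 - a2*y)*x2 = 19*4.2 + 10.8*0.0 + (-12.2)*6.0 = 79.8 + 0.0 - 73.2 = 6.6


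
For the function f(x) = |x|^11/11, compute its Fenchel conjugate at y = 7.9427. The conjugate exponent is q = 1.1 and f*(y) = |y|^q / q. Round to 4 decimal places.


The conjugate exponent q satisfies 1/p + 1/q = 1.
p = 11, so q = 11/(11 - 1) = 1.1
|y|^q = 7.9427^1.1 = 9.7716
f*(7.9427) = 9.7716 / 1.1 = 8.8833


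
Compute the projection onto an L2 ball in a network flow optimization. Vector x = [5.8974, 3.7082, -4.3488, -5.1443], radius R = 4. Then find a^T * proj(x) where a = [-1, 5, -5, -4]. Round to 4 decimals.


Step 1: Compute ||x|| (intermediates to 6 decimals).
||x|| = sqrt(5.8974^2 + 3.7082^2 + (-4.3488)^2 + (-5.1443)^2) = 9.690509
Step 2: Project.
Since ||x|| > R, scale = R/||x|| = 4/9.690509 = 0.412775, proj(x) = scale * x
proj(x) = [2.434299, 1.530652, -1.795076, -2.123438]
Step 3: Dot product.
a^T * proj(x) = -1*2.434299 + 5*1.530652 - 5*(-1.795076) - 4*(-2.123438) = 22.6881


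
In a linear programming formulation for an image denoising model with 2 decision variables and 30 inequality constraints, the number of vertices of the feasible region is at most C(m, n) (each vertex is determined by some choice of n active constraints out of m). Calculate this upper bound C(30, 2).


Each vertex corresponds to some choice of n active constraints out of m, so the number of vertices is at most C(m, n) = m! / (n!(m-n)!).
m = 30, n = 2
Numerator: 30 * 29
Denominator: 2! = 2
C(30, 2) = 435


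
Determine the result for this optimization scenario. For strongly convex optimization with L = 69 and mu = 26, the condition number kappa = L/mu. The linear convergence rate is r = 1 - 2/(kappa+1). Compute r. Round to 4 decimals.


Step 1: Compute the condition number.
kappa = L/mu = 69/26 = 2.6538
Step 2: Compute the convergence rate.
r = 1 - 2/(kappa + 1) = 1 - 2*mu/(L + mu) = (L - mu)/(L + mu) = 43/95 = 0.4526
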